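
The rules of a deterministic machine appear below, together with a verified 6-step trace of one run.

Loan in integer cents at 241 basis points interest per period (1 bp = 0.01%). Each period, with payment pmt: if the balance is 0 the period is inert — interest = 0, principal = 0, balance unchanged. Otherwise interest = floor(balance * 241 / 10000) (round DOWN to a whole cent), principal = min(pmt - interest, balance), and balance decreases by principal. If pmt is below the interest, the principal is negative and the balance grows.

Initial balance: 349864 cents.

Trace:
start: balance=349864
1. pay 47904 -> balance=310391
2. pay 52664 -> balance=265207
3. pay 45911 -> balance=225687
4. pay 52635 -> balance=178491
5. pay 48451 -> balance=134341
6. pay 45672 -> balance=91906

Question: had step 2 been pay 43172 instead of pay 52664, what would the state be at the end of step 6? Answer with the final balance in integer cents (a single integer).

(re-executing from step 2 with the substitution; state before step 2: balance=310391)
2. pay 43172 -> balance=274699
3. pay 45911 -> balance=235408
4. pay 52635 -> balance=188446
5. pay 48451 -> balance=144536
6. pay 45672 -> balance=102347

102347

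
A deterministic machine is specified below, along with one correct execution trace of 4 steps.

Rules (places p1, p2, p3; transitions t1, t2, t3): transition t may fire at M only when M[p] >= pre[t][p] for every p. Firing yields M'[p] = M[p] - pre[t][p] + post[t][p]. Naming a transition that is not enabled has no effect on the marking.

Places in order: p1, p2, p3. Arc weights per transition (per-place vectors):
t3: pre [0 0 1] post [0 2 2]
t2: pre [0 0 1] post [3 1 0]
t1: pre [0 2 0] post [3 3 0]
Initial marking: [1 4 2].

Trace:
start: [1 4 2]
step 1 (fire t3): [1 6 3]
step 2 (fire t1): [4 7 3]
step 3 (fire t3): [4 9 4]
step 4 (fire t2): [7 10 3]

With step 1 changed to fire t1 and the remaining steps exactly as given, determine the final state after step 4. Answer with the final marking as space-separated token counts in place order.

10 9 2

(re-executing from step 1 with the substitution; state before step 1: [1 4 2])
step 1 (fire t1): [4 5 2]
step 2 (fire t1): [7 6 2]
step 3 (fire t3): [7 8 3]
step 4 (fire t2): [10 9 2]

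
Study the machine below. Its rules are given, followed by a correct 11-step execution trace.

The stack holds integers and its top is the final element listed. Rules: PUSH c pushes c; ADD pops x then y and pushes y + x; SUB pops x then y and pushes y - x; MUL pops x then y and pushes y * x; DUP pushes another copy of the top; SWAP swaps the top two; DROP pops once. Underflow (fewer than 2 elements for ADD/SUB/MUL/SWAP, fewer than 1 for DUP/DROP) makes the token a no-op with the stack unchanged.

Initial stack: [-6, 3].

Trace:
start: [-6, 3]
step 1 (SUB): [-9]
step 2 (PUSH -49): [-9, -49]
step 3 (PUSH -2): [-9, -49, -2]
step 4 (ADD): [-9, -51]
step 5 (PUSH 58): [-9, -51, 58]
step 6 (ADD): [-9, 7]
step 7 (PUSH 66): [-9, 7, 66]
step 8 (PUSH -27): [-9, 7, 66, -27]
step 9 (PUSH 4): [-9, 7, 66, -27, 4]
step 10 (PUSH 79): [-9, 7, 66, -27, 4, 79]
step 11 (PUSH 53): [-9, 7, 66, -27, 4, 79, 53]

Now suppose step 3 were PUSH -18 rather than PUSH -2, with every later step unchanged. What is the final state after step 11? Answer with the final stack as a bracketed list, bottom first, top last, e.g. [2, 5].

(re-executing from step 3 with the substitution; state before step 3: [-9, -49])
step 3 (PUSH -18): [-9, -49, -18]
step 4 (ADD): [-9, -67]
step 5 (PUSH 58): [-9, -67, 58]
step 6 (ADD): [-9, -9]
step 7 (PUSH 66): [-9, -9, 66]
step 8 (PUSH -27): [-9, -9, 66, -27]
step 9 (PUSH 4): [-9, -9, 66, -27, 4]
step 10 (PUSH 79): [-9, -9, 66, -27, 4, 79]
step 11 (PUSH 53): [-9, -9, 66, -27, 4, 79, 53]

[-9, -9, 66, -27, 4, 79, 53]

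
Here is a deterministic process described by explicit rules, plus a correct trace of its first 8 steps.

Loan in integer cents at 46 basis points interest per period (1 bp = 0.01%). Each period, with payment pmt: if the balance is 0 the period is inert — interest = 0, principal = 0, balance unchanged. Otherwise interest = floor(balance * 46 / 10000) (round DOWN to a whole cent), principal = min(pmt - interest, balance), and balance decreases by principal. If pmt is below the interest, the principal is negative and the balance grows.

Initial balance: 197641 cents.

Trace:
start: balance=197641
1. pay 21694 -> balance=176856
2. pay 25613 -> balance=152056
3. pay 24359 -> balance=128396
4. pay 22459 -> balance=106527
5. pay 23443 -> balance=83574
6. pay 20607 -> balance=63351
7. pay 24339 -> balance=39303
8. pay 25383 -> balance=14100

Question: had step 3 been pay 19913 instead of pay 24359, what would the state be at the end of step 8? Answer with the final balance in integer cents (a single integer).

(re-executing from step 3 with the substitution; state before step 3: balance=152056)
3. pay 19913 -> balance=132842
4. pay 22459 -> balance=110994
5. pay 23443 -> balance=88061
6. pay 20607 -> balance=67859
7. pay 24339 -> balance=43832
8. pay 25383 -> balance=18650

18650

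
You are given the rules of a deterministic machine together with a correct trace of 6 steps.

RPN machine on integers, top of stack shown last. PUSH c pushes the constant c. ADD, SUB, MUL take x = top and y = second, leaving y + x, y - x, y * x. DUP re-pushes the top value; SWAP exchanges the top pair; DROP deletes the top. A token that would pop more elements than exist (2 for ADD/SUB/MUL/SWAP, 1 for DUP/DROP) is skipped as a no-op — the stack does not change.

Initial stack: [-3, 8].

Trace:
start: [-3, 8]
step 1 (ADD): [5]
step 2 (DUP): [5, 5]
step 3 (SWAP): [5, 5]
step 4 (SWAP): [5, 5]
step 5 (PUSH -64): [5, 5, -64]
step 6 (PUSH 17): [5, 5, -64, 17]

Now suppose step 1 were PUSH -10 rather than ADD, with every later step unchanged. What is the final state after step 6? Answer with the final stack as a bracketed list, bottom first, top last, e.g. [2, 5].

(re-executing from step 1 with the substitution; state before step 1: [-3, 8])
step 1 (PUSH -10): [-3, 8, -10]
step 2 (DUP): [-3, 8, -10, -10]
step 3 (SWAP): [-3, 8, -10, -10]
step 4 (SWAP): [-3, 8, -10, -10]
step 5 (PUSH -64): [-3, 8, -10, -10, -64]
step 6 (PUSH 17): [-3, 8, -10, -10, -64, 17]

[-3, 8, -10, -10, -64, 17]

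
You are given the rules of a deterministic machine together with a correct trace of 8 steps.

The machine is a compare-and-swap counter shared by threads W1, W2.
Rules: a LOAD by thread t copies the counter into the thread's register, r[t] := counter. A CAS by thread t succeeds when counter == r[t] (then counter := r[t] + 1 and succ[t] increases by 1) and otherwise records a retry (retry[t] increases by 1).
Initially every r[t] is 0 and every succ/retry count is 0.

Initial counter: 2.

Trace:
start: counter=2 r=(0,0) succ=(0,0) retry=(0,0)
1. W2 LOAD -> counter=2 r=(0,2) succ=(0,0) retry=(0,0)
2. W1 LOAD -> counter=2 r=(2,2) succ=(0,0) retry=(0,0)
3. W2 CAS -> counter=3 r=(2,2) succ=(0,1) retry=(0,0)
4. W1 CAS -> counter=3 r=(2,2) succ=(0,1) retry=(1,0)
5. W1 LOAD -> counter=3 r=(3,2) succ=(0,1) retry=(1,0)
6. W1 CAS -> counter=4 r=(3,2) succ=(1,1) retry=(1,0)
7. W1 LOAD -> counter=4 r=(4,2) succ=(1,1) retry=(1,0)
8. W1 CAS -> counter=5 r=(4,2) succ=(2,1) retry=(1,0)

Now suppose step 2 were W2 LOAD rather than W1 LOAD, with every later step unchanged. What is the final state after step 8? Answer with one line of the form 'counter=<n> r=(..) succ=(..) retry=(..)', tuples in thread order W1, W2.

(re-executing from step 2 with the substitution; state before step 2: counter=2 r=(0,2) succ=(0,0) retry=(0,0))
2. W2 LOAD -> counter=2 r=(0,2) succ=(0,0) retry=(0,0)
3. W2 CAS -> counter=3 r=(0,2) succ=(0,1) retry=(0,0)
4. W1 CAS -> counter=3 r=(0,2) succ=(0,1) retry=(1,0)
5. W1 LOAD -> counter=3 r=(3,2) succ=(0,1) retry=(1,0)
6. W1 CAS -> counter=4 r=(3,2) succ=(1,1) retry=(1,0)
7. W1 LOAD -> counter=4 r=(4,2) succ=(1,1) retry=(1,0)
8. W1 CAS -> counter=5 r=(4,2) succ=(2,1) retry=(1,0)

counter=5 r=(4,2) succ=(2,1) retry=(1,0)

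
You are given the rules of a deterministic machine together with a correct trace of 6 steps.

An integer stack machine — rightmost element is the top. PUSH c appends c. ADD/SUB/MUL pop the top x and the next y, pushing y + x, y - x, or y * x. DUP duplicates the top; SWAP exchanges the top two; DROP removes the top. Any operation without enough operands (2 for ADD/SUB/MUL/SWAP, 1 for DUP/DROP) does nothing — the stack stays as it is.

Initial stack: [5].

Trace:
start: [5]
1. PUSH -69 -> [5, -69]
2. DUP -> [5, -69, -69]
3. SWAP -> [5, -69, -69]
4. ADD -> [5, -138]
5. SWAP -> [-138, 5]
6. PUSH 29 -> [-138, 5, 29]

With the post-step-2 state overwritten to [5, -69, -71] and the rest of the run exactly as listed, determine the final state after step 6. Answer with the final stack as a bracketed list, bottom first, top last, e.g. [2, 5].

state after step 2 := [5, -69, -71]
3. SWAP -> [5, -71, -69]
4. ADD -> [5, -140]
5. SWAP -> [-140, 5]
6. PUSH 29 -> [-140, 5, 29]

[-140, 5, 29]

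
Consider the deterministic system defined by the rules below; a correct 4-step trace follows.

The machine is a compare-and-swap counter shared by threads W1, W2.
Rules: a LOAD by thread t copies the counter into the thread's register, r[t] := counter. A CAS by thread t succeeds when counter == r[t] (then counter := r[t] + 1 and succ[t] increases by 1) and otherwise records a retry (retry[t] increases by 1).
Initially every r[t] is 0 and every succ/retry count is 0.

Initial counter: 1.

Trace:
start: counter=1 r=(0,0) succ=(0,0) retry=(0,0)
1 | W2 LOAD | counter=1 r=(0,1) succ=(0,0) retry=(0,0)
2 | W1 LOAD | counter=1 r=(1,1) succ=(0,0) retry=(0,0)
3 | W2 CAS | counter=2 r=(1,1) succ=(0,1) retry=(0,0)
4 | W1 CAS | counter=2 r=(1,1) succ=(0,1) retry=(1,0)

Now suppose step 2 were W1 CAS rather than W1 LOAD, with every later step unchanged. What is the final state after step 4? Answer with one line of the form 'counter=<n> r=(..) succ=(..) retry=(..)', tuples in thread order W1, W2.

(re-executing from step 2 with the substitution; state before step 2: counter=1 r=(0,1) succ=(0,0) retry=(0,0))
2 | W1 CAS | counter=1 r=(0,1) succ=(0,0) retry=(1,0)
3 | W2 CAS | counter=2 r=(0,1) succ=(0,1) retry=(1,0)
4 | W1 CAS | counter=2 r=(0,1) succ=(0,1) retry=(2,0)

counter=2 r=(0,1) succ=(0,1) retry=(2,0)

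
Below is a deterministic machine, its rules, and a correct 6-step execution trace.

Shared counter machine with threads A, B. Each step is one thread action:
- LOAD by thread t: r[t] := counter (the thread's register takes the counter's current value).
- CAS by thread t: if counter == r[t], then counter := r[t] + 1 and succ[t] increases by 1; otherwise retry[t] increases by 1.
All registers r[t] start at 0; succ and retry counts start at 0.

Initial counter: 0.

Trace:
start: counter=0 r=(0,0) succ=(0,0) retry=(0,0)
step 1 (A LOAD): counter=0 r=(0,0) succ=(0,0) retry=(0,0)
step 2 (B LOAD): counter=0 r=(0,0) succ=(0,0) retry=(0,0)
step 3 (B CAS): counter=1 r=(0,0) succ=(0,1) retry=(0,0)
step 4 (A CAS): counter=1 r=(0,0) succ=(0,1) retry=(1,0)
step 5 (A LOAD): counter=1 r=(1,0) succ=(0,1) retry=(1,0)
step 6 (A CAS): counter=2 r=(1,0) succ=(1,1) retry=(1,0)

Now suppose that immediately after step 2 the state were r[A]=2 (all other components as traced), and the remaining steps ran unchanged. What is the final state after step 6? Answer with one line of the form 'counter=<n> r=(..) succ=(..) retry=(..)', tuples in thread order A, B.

counter=2 r=(1,0) succ=(1,1) retry=(1,0)

state after step 2 := counter=0 r=(2,0) succ=(0,0) retry=(0,0)
step 3 (B CAS): counter=1 r=(2,0) succ=(0,1) retry=(0,0)
step 4 (A CAS): counter=1 r=(2,0) succ=(0,1) retry=(1,0)
step 5 (A LOAD): counter=1 r=(1,0) succ=(0,1) retry=(1,0)
step 6 (A CAS): counter=2 r=(1,0) succ=(1,1) retry=(1,0)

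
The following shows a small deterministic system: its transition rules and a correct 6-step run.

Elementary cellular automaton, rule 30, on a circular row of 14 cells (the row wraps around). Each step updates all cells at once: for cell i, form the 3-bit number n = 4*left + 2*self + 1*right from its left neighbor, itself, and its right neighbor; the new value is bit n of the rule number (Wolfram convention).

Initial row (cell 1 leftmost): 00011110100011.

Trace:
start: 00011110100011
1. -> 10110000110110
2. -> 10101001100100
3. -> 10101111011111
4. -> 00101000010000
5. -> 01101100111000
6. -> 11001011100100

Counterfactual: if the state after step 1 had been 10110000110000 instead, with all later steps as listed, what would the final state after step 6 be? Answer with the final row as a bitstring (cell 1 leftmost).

01011001011101

state after step 1 := 10110000110000
2. -> 10101001101001
3. -> 00101111001111
4. -> 11101000111000
5. -> 10001101100101
6. -> 01011001011101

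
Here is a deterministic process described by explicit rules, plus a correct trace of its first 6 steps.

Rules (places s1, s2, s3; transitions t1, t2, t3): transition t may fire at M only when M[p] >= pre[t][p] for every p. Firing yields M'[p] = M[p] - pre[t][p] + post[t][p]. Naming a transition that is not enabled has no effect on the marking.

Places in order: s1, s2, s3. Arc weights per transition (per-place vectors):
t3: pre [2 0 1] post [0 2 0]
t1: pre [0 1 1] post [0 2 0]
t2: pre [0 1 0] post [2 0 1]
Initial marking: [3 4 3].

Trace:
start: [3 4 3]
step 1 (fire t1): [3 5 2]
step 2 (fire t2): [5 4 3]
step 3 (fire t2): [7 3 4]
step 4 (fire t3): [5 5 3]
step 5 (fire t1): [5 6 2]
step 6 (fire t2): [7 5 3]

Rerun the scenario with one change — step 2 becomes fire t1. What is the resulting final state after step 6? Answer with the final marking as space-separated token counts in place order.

5 7 1

(re-executing from step 2 with the substitution; state before step 2: [3 5 2])
step 2 (fire t1): [3 6 1]
step 3 (fire t2): [5 5 2]
step 4 (fire t3): [3 7 1]
step 5 (fire t1): [3 8 0]
step 6 (fire t2): [5 7 1]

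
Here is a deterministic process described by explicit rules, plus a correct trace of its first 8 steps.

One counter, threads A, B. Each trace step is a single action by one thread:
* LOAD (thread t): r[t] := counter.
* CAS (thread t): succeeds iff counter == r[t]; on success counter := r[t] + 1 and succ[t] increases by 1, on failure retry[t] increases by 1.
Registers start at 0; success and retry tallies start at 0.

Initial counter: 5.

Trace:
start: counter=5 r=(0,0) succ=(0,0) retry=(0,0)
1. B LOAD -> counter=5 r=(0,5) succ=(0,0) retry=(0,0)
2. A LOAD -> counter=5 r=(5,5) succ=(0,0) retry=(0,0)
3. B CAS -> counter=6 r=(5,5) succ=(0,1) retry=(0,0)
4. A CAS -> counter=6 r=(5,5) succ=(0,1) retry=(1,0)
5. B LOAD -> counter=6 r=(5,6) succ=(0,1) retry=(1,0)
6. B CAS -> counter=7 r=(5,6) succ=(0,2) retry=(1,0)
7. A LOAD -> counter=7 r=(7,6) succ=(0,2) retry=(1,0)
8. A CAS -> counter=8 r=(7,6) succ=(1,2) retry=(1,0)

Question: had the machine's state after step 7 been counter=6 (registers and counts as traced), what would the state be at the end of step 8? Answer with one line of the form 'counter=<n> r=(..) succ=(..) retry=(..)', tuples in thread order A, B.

state after step 7 := counter=6 r=(7,6) succ=(0,2) retry=(1,0)
8. A CAS -> counter=6 r=(7,6) succ=(0,2) retry=(2,0)

counter=6 r=(7,6) succ=(0,2) retry=(2,0)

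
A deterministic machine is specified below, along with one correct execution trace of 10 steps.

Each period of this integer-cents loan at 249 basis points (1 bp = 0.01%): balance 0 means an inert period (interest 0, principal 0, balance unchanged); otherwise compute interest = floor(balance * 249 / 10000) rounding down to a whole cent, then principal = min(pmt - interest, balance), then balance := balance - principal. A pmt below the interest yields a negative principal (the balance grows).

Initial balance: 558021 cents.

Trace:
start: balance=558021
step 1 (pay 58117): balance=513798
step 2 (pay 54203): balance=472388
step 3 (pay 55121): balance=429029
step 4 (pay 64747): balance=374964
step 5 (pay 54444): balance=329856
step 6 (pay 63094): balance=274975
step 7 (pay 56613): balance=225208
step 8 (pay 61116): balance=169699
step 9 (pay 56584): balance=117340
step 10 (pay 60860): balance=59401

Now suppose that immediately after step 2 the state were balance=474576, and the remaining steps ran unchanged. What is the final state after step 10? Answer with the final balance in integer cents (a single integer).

state after step 2 := balance=474576
step 3 (pay 55121): balance=431271
step 4 (pay 64747): balance=377262
step 5 (pay 54444): balance=332211
step 6 (pay 63094): balance=277389
step 7 (pay 56613): balance=227682
step 8 (pay 61116): balance=172235
step 9 (pay 56584): balance=119939
step 10 (pay 60860): balance=62065

62065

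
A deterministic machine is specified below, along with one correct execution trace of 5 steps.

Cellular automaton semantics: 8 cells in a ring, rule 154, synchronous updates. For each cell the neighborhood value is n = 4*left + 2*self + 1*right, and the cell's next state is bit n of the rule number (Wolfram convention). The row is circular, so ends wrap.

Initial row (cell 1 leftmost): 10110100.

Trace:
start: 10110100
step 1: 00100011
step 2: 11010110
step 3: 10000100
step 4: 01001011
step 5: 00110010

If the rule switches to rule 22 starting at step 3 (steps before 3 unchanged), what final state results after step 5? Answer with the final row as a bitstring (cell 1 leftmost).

(re-executing steps 3..5 under rule 22; state before step 3: 11010110)
step 3: 00010000
step 4: 00111000
step 5: 01000100

01000100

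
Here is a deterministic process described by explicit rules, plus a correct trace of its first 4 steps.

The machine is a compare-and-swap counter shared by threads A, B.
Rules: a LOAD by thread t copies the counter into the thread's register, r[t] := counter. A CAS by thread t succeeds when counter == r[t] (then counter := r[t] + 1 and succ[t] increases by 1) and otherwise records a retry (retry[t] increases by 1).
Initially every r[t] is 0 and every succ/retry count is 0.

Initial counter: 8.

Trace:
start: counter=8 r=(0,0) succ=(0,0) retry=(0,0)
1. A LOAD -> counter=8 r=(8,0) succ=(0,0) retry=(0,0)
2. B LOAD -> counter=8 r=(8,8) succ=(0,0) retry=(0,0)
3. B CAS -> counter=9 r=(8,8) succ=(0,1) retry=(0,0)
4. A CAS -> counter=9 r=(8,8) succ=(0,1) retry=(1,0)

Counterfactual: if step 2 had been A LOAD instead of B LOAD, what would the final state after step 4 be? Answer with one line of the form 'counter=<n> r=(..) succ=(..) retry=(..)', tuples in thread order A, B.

counter=9 r=(8,0) succ=(1,0) retry=(0,1)

(re-executing from step 2 with the substitution; state before step 2: counter=8 r=(8,0) succ=(0,0) retry=(0,0))
2. A LOAD -> counter=8 r=(8,0) succ=(0,0) retry=(0,0)
3. B CAS -> counter=8 r=(8,0) succ=(0,0) retry=(0,1)
4. A CAS -> counter=9 r=(8,0) succ=(1,0) retry=(0,1)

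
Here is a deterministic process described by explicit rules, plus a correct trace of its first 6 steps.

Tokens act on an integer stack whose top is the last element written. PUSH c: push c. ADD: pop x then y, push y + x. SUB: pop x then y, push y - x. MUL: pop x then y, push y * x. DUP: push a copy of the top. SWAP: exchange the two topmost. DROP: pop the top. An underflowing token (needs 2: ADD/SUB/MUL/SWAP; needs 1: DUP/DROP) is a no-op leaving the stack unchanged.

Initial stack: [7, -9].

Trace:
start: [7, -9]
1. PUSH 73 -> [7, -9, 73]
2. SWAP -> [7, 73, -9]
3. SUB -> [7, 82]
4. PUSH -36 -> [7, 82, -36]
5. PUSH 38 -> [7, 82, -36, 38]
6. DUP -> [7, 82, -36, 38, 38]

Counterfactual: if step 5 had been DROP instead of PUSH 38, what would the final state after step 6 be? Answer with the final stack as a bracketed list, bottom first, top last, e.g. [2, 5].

[7, 82, 82]

(re-executing from step 5 with the substitution; state before step 5: [7, 82, -36])
5. DROP -> [7, 82]
6. DUP -> [7, 82, 82]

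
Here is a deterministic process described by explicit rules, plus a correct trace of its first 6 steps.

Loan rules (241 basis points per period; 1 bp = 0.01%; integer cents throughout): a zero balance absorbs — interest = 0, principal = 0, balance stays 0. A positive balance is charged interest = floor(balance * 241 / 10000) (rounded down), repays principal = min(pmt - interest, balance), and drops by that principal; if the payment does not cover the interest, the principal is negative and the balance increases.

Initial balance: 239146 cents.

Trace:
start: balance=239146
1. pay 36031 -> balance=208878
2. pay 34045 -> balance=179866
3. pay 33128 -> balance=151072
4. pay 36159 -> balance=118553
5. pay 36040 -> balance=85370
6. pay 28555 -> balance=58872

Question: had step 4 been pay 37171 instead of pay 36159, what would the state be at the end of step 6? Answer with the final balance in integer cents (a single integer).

57810

(re-executing from step 4 with the substitution; state before step 4: balance=151072)
4. pay 37171 -> balance=117541
5. pay 36040 -> balance=84333
6. pay 28555 -> balance=57810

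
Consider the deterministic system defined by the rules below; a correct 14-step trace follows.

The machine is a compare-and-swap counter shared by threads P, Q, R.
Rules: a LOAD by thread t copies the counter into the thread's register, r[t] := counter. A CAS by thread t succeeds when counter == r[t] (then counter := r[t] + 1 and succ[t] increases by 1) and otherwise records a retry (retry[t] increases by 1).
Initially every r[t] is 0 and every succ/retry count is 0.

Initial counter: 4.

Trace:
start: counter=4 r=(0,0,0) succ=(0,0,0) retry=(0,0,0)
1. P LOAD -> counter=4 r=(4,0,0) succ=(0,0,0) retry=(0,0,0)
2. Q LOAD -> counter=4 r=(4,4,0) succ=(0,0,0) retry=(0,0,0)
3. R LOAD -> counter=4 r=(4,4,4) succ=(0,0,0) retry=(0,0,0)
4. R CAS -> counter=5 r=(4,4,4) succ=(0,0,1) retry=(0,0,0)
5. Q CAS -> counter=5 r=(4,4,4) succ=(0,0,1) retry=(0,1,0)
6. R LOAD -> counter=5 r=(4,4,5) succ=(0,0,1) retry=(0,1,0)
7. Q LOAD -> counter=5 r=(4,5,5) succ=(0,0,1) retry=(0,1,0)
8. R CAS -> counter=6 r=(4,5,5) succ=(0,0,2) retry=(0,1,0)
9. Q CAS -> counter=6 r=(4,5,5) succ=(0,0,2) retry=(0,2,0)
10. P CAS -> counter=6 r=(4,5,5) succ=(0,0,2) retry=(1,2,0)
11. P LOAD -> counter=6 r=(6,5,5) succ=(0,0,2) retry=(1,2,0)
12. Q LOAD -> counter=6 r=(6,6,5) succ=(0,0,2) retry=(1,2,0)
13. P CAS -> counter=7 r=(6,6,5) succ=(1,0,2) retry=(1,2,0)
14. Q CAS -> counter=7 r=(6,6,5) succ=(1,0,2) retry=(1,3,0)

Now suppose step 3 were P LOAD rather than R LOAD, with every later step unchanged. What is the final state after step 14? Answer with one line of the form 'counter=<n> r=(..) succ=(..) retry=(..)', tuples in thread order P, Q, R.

counter=7 r=(6,6,5) succ=(1,1,1) retry=(1,2,1)

(re-executing from step 3 with the substitution; state before step 3: counter=4 r=(4,4,0) succ=(0,0,0) retry=(0,0,0))
3. P LOAD -> counter=4 r=(4,4,0) succ=(0,0,0) retry=(0,0,0)
4. R CAS -> counter=4 r=(4,4,0) succ=(0,0,0) retry=(0,0,1)
5. Q CAS -> counter=5 r=(4,4,0) succ=(0,1,0) retry=(0,0,1)
6. R LOAD -> counter=5 r=(4,4,5) succ=(0,1,0) retry=(0,0,1)
7. Q LOAD -> counter=5 r=(4,5,5) succ=(0,1,0) retry=(0,0,1)
8. R CAS -> counter=6 r=(4,5,5) succ=(0,1,1) retry=(0,0,1)
9. Q CAS -> counter=6 r=(4,5,5) succ=(0,1,1) retry=(0,1,1)
10. P CAS -> counter=6 r=(4,5,5) succ=(0,1,1) retry=(1,1,1)
11. P LOAD -> counter=6 r=(6,5,5) succ=(0,1,1) retry=(1,1,1)
12. Q LOAD -> counter=6 r=(6,6,5) succ=(0,1,1) retry=(1,1,1)
13. P CAS -> counter=7 r=(6,6,5) succ=(1,1,1) retry=(1,1,1)
14. Q CAS -> counter=7 r=(6,6,5) succ=(1,1,1) retry=(1,2,1)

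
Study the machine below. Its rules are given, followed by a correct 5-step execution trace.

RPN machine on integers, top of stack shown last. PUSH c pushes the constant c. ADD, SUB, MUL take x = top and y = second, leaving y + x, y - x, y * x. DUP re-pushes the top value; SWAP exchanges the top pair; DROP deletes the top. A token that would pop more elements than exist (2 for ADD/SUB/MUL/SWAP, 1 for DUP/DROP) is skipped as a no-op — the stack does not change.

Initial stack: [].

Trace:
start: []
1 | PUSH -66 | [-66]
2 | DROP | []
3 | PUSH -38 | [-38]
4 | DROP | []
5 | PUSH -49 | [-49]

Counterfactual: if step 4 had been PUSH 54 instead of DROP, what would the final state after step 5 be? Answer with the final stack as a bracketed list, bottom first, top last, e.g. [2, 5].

[-38, 54, -49]

(re-executing from step 4 with the substitution; state before step 4: [-38])
4 | PUSH 54 | [-38, 54]
5 | PUSH -49 | [-38, 54, -49]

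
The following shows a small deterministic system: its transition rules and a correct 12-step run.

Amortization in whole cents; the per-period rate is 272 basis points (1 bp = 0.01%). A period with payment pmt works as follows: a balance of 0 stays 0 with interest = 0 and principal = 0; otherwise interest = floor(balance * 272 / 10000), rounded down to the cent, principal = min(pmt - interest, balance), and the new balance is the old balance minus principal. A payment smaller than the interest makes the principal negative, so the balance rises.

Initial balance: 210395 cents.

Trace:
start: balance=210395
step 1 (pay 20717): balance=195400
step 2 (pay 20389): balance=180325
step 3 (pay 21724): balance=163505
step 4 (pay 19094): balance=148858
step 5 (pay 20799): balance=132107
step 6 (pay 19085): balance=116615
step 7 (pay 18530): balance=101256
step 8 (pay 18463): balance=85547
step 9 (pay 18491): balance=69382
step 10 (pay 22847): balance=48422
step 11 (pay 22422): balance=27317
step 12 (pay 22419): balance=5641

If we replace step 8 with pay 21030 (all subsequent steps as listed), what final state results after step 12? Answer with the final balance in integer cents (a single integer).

2783

(re-executing from step 8 with the substitution; state before step 8: balance=101256)
step 8 (pay 21030): balance=82980
step 9 (pay 18491): balance=66746
step 10 (pay 22847): balance=45714
step 11 (pay 22422): balance=24535
step 12 (pay 22419): balance=2783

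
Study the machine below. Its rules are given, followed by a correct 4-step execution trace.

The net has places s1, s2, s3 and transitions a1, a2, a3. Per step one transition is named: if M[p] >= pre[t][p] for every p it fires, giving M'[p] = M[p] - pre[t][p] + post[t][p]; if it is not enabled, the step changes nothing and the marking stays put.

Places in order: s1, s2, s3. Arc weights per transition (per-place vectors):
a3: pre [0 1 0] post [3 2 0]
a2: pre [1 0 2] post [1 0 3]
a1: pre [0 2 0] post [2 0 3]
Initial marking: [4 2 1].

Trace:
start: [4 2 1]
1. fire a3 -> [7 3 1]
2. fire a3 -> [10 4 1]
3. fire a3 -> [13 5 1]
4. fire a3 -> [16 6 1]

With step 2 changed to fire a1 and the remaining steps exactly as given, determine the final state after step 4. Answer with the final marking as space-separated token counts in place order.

(re-executing from step 2 with the substitution; state before step 2: [7 3 1])
2. fire a1 -> [9 1 4]
3. fire a3 -> [12 2 4]
4. fire a3 -> [15 3 4]

15 3 4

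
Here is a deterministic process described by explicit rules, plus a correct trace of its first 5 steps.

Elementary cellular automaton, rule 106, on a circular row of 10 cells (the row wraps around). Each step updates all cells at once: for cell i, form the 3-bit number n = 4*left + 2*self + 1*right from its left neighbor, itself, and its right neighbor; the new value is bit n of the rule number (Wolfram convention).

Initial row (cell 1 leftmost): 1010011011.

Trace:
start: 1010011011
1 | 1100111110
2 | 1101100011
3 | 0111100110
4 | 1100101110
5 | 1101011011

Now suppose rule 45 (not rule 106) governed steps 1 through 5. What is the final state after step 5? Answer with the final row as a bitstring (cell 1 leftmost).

(re-executing steps 1..5 under rule 45; state before step 1: 1010011011)
1 | 0110010110
2 | 0100011100
3 | 0101010001
4 | 1111110101
5 | 0000001111

0000001111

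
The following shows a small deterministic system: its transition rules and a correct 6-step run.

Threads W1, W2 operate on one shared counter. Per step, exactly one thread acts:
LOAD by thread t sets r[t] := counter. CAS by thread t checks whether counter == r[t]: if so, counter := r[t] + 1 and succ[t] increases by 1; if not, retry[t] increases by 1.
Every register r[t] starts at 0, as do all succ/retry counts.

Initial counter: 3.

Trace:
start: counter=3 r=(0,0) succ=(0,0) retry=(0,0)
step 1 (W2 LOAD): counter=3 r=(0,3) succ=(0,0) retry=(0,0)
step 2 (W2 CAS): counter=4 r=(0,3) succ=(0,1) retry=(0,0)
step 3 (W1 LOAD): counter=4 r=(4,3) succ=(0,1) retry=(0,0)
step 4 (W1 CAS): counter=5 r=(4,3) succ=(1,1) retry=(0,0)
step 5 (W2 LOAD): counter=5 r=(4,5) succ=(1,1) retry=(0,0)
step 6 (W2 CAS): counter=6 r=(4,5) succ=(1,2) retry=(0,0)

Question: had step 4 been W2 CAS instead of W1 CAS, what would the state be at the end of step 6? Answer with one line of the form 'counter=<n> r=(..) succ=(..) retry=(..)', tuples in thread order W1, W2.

counter=5 r=(4,4) succ=(0,2) retry=(0,1)

(re-executing from step 4 with the substitution; state before step 4: counter=4 r=(4,3) succ=(0,1) retry=(0,0))
step 4 (W2 CAS): counter=4 r=(4,3) succ=(0,1) retry=(0,1)
step 5 (W2 LOAD): counter=4 r=(4,4) succ=(0,1) retry=(0,1)
step 6 (W2 CAS): counter=5 r=(4,4) succ=(0,2) retry=(0,1)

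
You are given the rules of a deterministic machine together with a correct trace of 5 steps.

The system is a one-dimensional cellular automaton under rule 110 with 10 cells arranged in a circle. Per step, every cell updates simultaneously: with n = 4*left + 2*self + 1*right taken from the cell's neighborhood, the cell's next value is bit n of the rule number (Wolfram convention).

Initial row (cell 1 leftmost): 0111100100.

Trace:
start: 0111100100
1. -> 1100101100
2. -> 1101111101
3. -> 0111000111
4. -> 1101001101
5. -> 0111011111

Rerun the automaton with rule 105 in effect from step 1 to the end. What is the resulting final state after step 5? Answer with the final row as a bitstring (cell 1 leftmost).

1101100111

(re-executing steps 1..5 under rule 105; state before step 1: 0111100100)
1. -> 0100100001
2. -> 1000001100
3. -> 0011101100
4. -> 1010111101
5. -> 1101100111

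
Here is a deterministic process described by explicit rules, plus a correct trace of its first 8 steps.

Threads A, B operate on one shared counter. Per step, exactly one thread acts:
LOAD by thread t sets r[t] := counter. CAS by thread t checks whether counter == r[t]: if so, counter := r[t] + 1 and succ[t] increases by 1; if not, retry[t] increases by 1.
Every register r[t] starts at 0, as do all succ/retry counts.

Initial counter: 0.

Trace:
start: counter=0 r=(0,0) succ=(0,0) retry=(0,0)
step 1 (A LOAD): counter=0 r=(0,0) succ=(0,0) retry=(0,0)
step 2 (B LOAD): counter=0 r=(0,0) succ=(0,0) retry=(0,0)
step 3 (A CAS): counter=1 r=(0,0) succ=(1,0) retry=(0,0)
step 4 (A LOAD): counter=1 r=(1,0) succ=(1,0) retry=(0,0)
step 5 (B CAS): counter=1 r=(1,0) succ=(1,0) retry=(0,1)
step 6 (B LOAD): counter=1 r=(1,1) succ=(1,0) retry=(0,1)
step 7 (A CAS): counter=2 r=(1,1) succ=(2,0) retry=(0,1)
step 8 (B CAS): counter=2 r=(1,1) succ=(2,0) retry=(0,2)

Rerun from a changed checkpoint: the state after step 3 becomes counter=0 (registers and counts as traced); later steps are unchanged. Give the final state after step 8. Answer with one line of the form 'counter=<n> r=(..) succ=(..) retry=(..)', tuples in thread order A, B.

counter=2 r=(0,1) succ=(1,2) retry=(1,0)

state after step 3 := counter=0 r=(0,0) succ=(1,0) retry=(0,0)
step 4 (A LOAD): counter=0 r=(0,0) succ=(1,0) retry=(0,0)
step 5 (B CAS): counter=1 r=(0,0) succ=(1,1) retry=(0,0)
step 6 (B LOAD): counter=1 r=(0,1) succ=(1,1) retry=(0,0)
step 7 (A CAS): counter=1 r=(0,1) succ=(1,1) retry=(1,0)
step 8 (B CAS): counter=2 r=(0,1) succ=(1,2) retry=(1,0)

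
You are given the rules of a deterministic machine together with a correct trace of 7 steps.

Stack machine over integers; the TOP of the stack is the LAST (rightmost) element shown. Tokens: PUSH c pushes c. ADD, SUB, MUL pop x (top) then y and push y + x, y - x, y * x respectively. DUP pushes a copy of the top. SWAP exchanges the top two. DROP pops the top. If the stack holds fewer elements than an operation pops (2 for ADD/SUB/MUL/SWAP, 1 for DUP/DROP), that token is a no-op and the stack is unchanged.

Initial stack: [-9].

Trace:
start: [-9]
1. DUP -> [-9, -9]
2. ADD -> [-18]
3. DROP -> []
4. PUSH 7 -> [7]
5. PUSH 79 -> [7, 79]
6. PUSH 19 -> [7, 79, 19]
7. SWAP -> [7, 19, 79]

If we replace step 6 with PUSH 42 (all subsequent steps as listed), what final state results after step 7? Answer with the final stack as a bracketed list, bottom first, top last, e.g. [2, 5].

[7, 42, 79]

(re-executing from step 6 with the substitution; state before step 6: [7, 79])
6. PUSH 42 -> [7, 79, 42]
7. SWAP -> [7, 42, 79]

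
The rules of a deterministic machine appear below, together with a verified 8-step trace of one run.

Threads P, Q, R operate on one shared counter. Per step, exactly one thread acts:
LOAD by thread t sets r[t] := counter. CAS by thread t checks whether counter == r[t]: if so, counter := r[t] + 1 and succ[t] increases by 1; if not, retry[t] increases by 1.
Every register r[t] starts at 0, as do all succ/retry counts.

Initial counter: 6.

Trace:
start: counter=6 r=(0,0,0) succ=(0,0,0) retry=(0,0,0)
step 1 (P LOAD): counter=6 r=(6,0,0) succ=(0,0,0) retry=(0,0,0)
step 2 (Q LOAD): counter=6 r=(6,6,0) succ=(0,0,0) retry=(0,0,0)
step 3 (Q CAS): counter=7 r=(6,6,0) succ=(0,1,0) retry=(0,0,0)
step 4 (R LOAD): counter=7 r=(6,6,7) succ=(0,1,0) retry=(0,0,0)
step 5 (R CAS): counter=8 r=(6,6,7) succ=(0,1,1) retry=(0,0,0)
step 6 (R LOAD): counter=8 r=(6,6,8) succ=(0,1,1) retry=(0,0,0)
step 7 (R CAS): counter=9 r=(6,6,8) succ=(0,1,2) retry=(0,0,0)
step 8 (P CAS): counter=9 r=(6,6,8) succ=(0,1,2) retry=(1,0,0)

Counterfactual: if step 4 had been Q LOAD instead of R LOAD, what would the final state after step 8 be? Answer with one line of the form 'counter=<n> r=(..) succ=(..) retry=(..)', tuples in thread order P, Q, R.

(re-executing from step 4 with the substitution; state before step 4: counter=7 r=(6,6,0) succ=(0,1,0) retry=(0,0,0))
step 4 (Q LOAD): counter=7 r=(6,7,0) succ=(0,1,0) retry=(0,0,0)
step 5 (R CAS): counter=7 r=(6,7,0) succ=(0,1,0) retry=(0,0,1)
step 6 (R LOAD): counter=7 r=(6,7,7) succ=(0,1,0) retry=(0,0,1)
step 7 (R CAS): counter=8 r=(6,7,7) succ=(0,1,1) retry=(0,0,1)
step 8 (P CAS): counter=8 r=(6,7,7) succ=(0,1,1) retry=(1,0,1)

counter=8 r=(6,7,7) succ=(0,1,1) retry=(1,0,1)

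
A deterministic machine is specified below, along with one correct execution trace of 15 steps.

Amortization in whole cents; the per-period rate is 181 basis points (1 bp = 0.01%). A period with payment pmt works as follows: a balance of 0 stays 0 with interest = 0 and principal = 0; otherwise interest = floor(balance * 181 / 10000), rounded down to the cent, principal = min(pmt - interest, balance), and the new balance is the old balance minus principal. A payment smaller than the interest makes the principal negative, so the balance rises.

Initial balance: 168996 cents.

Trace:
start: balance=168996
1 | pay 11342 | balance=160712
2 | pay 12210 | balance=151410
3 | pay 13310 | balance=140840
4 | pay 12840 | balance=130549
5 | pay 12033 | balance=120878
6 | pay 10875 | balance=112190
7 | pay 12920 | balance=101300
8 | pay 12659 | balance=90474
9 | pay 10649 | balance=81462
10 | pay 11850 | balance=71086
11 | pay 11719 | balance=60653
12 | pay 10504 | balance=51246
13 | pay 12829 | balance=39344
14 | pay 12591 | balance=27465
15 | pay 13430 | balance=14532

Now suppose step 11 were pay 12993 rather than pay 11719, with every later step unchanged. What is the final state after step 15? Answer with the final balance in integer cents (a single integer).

(re-executing from step 11 with the substitution; state before step 11: balance=71086)
11 | pay 12993 | balance=59379
12 | pay 10504 | balance=49949
13 | pay 12829 | balance=38024
14 | pay 12591 | balance=26121
15 | pay 13430 | balance=13163

13163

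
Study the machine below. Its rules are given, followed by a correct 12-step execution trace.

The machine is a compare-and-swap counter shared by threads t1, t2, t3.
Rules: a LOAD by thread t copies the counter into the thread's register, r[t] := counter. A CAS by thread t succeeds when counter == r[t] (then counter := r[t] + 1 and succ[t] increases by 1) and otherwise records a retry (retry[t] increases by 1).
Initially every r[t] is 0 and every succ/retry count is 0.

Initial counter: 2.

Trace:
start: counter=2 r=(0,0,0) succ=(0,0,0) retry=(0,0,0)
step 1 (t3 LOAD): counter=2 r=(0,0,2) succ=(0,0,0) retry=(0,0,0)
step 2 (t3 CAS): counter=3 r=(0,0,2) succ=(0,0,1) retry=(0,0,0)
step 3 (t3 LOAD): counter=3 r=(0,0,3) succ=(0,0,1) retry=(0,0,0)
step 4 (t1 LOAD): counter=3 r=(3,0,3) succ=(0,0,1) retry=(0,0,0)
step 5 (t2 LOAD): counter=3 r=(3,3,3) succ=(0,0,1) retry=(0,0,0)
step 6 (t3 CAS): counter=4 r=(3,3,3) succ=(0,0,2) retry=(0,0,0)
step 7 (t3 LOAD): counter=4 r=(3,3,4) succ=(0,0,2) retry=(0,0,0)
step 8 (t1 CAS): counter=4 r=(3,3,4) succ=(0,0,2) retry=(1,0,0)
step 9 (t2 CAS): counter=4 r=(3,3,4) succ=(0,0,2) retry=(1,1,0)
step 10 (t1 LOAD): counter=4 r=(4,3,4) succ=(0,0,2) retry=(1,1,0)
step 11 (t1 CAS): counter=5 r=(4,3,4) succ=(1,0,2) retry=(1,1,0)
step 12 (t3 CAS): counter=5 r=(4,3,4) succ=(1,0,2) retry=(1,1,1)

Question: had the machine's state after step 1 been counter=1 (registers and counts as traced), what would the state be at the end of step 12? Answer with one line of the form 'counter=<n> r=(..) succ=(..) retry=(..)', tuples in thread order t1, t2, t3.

counter=3 r=(2,1,2) succ=(1,0,1) retry=(1,1,2)

state after step 1 := counter=1 r=(0,0,2) succ=(0,0,0) retry=(0,0,0)
step 2 (t3 CAS): counter=1 r=(0,0,2) succ=(0,0,0) retry=(0,0,1)
step 3 (t3 LOAD): counter=1 r=(0,0,1) succ=(0,0,0) retry=(0,0,1)
step 4 (t1 LOAD): counter=1 r=(1,0,1) succ=(0,0,0) retry=(0,0,1)
step 5 (t2 LOAD): counter=1 r=(1,1,1) succ=(0,0,0) retry=(0,0,1)
step 6 (t3 CAS): counter=2 r=(1,1,1) succ=(0,0,1) retry=(0,0,1)
step 7 (t3 LOAD): counter=2 r=(1,1,2) succ=(0,0,1) retry=(0,0,1)
step 8 (t1 CAS): counter=2 r=(1,1,2) succ=(0,0,1) retry=(1,0,1)
step 9 (t2 CAS): counter=2 r=(1,1,2) succ=(0,0,1) retry=(1,1,1)
step 10 (t1 LOAD): counter=2 r=(2,1,2) succ=(0,0,1) retry=(1,1,1)
step 11 (t1 CAS): counter=3 r=(2,1,2) succ=(1,0,1) retry=(1,1,1)
step 12 (t3 CAS): counter=3 r=(2,1,2) succ=(1,0,1) retry=(1,1,2)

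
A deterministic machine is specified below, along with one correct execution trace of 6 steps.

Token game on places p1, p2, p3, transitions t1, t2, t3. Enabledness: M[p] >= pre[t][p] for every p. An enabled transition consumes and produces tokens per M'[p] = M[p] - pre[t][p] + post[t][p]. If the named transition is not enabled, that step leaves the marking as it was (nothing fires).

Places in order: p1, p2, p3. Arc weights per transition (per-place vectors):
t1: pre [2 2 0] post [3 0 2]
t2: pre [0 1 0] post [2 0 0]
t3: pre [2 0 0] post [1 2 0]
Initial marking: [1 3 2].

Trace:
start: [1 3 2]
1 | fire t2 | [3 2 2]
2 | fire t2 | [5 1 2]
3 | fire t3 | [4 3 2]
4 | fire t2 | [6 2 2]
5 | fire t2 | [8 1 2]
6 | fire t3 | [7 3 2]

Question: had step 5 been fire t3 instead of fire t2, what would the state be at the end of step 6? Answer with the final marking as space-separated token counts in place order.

4 6 2

(re-executing from step 5 with the substitution; state before step 5: [6 2 2])
5 | fire t3 | [5 4 2]
6 | fire t3 | [4 6 2]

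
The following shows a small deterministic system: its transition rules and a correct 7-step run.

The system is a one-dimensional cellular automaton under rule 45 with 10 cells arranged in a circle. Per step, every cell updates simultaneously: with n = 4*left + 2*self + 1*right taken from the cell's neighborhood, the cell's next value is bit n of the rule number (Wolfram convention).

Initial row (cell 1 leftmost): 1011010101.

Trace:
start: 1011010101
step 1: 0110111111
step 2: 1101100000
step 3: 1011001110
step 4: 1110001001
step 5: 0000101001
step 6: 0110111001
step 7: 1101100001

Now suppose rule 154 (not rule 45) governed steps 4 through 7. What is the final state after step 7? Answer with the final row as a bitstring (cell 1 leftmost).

0011101011

(re-executing steps 4..7 under rule 154; state before step 4: 1011001110)
step 4: 0010111100
step 5: 0100111010
step 6: 1011110001
step 7: 0011101011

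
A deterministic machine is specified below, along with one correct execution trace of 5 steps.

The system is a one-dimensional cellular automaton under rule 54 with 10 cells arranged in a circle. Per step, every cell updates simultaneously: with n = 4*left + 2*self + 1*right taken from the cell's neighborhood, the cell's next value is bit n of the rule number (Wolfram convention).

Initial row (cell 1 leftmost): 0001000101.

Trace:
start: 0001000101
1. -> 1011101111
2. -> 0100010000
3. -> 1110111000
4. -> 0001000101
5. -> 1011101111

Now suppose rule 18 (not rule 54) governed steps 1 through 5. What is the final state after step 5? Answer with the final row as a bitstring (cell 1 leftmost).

0010100000

(re-executing steps 1..5 under rule 18; state before step 1: 0001000101)
1. -> 1010101000
2. -> 0000000101
3. -> 1000001000
4. -> 0100010101
5. -> 0010100000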